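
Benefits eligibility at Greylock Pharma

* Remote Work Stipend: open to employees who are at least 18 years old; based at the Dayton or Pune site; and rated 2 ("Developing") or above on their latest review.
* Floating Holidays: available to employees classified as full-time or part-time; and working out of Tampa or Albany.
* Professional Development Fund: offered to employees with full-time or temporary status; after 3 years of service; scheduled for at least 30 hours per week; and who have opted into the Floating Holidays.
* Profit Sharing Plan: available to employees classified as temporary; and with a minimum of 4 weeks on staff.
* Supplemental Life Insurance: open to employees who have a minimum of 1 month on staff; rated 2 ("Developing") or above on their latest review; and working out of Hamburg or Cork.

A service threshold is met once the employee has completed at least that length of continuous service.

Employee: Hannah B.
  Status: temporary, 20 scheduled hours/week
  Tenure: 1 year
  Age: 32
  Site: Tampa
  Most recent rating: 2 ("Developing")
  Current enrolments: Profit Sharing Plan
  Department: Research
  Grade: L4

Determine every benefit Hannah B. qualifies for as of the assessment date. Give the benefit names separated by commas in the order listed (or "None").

Profit Sharing Plan

Remote Work Stipend — age 32 ≥ 18 ✓; site Tampa ✗ (not Dayton or Pune) → not eligible.
Floating Holidays — status temporary ✗ (requires full-time or part-time) → not eligible.
Professional Development Fund — status temporary ✓; service 1 year < 3 years ✗ → not eligible.
Profit Sharing Plan — status temporary ✓; service 1 year ≥ 4 weeks (≈28 days) ✓ → eligible.
Supplemental Life Insurance — service 1 year ≥ 1 month (≈30 days) ✓; rating 2 ≥ 2 ✓; site Tampa ✗ (not Hamburg or Cork) → not eligible.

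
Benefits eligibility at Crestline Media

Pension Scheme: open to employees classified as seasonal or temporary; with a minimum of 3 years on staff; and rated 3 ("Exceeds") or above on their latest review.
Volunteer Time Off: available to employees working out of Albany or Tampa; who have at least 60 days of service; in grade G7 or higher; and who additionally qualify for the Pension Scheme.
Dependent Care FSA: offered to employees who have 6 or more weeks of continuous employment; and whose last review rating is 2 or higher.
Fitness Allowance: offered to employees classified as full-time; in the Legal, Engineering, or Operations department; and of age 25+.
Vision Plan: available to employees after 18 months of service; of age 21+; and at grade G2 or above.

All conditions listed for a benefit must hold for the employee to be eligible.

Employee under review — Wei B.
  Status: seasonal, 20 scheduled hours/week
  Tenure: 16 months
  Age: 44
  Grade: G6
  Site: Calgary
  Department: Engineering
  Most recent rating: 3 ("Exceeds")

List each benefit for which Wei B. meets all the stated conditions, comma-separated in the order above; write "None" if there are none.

Pension Scheme — status seasonal ✓; service 16 months < 3 years (≈1095 days) ✗ → not eligible.
Volunteer Time Off — site Calgary ✗ (not Albany or Tampa) → not eligible.
Dependent Care FSA — service 16 months ≥ 6 weeks (≈42 days) ✓; rating 3 ≥ 2 ✓ → eligible.
Fitness Allowance — status seasonal ✗ (requires full-time) → not eligible.
Vision Plan — service 16 months < 18 months ✗ → not eligible.

Dependent Care FSA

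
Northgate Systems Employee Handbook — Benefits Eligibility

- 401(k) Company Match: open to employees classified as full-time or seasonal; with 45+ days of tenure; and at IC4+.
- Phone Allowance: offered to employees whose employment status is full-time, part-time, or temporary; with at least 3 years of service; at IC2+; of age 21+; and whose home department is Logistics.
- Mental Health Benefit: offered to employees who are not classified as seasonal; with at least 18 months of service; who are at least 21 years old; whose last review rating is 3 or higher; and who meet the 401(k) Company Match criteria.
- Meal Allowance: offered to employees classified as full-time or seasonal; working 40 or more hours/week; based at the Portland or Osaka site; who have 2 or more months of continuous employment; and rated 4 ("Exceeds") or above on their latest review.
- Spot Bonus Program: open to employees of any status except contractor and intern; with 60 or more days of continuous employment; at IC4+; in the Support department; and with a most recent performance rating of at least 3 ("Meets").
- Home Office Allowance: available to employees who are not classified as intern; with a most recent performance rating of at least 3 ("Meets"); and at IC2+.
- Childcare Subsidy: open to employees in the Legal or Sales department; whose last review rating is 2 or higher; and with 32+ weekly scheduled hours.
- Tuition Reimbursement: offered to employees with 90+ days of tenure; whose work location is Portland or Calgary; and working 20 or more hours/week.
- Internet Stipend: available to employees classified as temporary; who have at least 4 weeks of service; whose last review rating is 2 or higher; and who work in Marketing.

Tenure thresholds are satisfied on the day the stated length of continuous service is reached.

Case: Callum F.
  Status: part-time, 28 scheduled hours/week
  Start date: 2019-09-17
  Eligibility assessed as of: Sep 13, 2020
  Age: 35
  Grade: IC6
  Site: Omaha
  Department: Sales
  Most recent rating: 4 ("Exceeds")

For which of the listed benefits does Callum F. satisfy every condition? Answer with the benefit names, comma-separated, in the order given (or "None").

Service from 2019-09-17 to Sep 13, 2020: 362 days.
401(k) Company Match — status part-time ✗ (requires full-time or seasonal) → not eligible.
Phone Allowance — status part-time ✓; service 362 days < 3 years (≈1095 days) ✗ → not eligible.
Mental Health Benefit — status part-time ✓ (not excluded); service 362 days < 18 months (≈540 days) ✗ → not eligible.
Meal Allowance — status part-time ✗ (requires full-time or seasonal) → not eligible.
Spot Bonus Program — status part-time ✓ (not excluded); service 362 days ≥ 60 days ✓; grade IC6 ≥ IC4 ✓; dept Sales ✗ → not eligible.
Home Office Allowance — status part-time ✓ (not excluded); rating 4 ≥ 3 ✓; grade IC6 ≥ IC2 ✓ → eligible.
Childcare Subsidy — dept Sales ✓; rating 4 ≥ 2 ✓; 28 hrs/wk < 32 ✗ → not eligible.
Tuition Reimbursement — service 362 days ≥ 90 days ✓; site Omaha ✗ (not Portland or Calgary) → not eligible.
Internet Stipend — status part-time ✗ (requires temporary) → not eligible.

Home Office Allowance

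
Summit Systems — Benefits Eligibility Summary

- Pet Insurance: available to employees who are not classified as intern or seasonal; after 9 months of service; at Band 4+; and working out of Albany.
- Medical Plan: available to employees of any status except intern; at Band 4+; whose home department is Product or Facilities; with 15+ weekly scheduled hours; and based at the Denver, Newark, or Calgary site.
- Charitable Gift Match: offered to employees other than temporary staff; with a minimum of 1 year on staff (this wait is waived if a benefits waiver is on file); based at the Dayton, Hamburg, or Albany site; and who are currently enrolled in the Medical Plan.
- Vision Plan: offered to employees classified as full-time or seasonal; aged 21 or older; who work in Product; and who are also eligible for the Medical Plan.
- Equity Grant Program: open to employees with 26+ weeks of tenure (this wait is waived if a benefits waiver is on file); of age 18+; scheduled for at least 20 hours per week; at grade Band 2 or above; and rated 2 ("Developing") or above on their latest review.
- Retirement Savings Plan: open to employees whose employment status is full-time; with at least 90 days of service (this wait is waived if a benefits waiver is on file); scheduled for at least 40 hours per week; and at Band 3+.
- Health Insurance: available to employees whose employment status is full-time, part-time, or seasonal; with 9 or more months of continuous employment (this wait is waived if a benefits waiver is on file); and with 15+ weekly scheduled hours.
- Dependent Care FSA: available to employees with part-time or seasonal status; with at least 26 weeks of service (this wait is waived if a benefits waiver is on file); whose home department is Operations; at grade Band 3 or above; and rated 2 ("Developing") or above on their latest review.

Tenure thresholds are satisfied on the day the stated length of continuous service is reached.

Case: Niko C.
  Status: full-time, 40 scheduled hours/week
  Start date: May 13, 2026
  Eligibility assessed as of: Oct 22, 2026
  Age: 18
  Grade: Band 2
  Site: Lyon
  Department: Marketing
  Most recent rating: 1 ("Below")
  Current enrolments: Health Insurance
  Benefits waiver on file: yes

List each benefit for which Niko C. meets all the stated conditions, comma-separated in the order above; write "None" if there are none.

Service from May 13, 2026 to Oct 22, 2026: 162 days.
Pet Insurance — status full-time ✓ (not excluded); service 162 days < 9 months (≈270 days) ✗ → not eligible.
Medical Plan — status full-time ✓ (not excluded); grade Band 2 < Band 4 ✗ → not eligible.
Charitable Gift Match — status full-time ✓ (not excluded); benefits waiver on file ✓; site Lyon ✗ (not Dayton, Hamburg, or Albany) → not eligible.
Vision Plan — status full-time ✓; age 18 < 21 ✗ → not eligible.
Equity Grant Program — benefits waiver on file ✓; age 18 ≥ 18 ✓; 40 hrs/wk ≥ 20 ✓; grade Band 2 ≥ Band 2 ✓; rating 1 < 2 ✗ → not eligible.
Retirement Savings Plan — status full-time ✓; benefits waiver on file ✓; 40 hrs/wk ≥ 40 ✓; grade Band 2 < Band 3 ✗ → not eligible.
Health Insurance — status full-time ✓; benefits waiver on file ✓; 40 hrs/wk ≥ 15 ✓ → eligible.
Dependent Care FSA — status full-time ✗ (requires part-time or seasonal) → not eligible.

Health Insurance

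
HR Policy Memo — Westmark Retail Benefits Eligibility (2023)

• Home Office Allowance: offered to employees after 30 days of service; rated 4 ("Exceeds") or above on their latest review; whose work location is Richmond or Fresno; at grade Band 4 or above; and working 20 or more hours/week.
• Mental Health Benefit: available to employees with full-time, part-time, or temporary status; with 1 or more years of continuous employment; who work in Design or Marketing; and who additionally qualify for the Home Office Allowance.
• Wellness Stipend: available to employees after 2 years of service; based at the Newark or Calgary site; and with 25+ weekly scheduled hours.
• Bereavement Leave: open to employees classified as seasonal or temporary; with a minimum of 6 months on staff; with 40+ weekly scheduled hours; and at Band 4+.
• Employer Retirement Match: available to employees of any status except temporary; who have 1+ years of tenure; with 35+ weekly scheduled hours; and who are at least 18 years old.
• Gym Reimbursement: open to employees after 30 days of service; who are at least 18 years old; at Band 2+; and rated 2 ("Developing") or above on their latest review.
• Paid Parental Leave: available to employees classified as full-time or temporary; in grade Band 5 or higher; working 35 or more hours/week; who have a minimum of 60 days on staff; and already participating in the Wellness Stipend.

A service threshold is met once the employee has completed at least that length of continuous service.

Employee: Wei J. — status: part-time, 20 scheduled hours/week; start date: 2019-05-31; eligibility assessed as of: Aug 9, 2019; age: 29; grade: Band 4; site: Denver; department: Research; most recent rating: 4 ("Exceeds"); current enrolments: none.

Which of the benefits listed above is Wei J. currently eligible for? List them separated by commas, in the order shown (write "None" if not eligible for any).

Service from 2019-05-31 to Aug 9, 2019: 70 days.
Home Office Allowance — service 70 days ≥ 30 days ✓; rating 4 ≥ 4 ✓; site Denver ✗ (not Richmond or Fresno) → not eligible.
Mental Health Benefit — status part-time ✓; service 70 days < 1 year (≈365 days) ✗ → not eligible.
Wellness Stipend — service 70 days < 2 years (≈730 days) ✗ → not eligible.
Bereavement Leave — status part-time ✗ (requires seasonal or temporary) → not eligible.
Employer Retirement Match — status part-time ✓ (not excluded); service 70 days < 1 year (≈365 days) ✗ → not eligible.
Gym Reimbursement — service 70 days ≥ 30 days ✓; age 29 ≥ 18 ✓; grade Band 4 ≥ Band 2 ✓; rating 4 ≥ 2 ✓ → eligible.
Paid Parental Leave — status part-time ✗ (requires full-time or temporary) → not eligible.

Gym Reimbursement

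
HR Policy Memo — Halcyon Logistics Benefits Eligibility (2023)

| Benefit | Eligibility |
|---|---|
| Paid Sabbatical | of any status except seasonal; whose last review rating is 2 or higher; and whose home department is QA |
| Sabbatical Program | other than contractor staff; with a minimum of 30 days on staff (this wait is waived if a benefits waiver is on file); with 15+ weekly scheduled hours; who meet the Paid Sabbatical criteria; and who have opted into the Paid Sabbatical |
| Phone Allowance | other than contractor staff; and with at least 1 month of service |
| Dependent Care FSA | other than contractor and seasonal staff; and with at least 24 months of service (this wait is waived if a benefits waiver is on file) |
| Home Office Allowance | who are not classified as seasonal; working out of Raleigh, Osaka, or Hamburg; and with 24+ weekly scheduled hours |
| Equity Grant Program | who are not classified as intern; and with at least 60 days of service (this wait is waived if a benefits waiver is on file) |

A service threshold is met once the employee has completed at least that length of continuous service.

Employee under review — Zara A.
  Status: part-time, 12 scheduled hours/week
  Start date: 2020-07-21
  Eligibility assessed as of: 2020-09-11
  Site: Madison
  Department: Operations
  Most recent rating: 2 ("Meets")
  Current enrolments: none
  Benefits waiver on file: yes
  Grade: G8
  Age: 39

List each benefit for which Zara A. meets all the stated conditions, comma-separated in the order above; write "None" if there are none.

Service from 2020-07-21 to 2020-09-11: 52 days.
Paid Sabbatical — status part-time ✓ (not excluded); rating 2 ≥ 2 ✓; dept Operations ✗ → not eligible.
Sabbatical Program — status part-time ✓ (not excluded); benefits waiver on file ✓; 12 hrs/wk < 15 ✗ → not eligible.
Phone Allowance — status part-time ✓ (not excluded); service 52 days ≥ 1 month (≈30 days) ✓ → eligible.
Dependent Care FSA — status part-time ✓ (not excluded); benefits waiver on file ✓ → eligible.
Home Office Allowance — status part-time ✓ (not excluded); site Madison ✗ (not Raleigh, Osaka, or Hamburg) → not eligible.
Equity Grant Program — status part-time ✓ (not excluded); benefits waiver on file ✓ → eligible.

Phone Allowance, Dependent Care FSA, Equity Grant Program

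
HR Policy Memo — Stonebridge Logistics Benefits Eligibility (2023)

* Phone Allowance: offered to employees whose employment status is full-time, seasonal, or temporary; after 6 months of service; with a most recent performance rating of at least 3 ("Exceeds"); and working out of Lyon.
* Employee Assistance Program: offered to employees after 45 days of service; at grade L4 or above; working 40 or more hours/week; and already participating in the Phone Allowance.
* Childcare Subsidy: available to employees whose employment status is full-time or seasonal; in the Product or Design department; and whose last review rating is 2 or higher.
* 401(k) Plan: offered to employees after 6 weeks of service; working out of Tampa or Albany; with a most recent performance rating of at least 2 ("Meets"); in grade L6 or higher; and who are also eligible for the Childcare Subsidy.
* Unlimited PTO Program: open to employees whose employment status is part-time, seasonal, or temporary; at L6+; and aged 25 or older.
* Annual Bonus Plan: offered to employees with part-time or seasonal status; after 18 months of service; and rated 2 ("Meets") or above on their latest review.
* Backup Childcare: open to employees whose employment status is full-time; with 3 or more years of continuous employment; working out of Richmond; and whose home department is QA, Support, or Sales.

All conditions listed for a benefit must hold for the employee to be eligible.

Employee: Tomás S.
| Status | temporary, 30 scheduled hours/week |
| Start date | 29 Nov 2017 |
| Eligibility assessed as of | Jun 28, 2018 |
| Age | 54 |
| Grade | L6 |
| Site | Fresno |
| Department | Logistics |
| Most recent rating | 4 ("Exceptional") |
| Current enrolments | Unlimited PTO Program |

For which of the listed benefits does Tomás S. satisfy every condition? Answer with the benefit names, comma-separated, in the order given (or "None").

Service from 29 Nov 2017 to Jun 28, 2018: 211 days.
Phone Allowance — status temporary ✓; service 211 days ≥ 6 months (≈180 days) ✓; rating 4 ≥ 3 ✓; site Fresno ✗ (not Lyon) → not eligible.
Employee Assistance Program — service 211 days ≥ 45 days ✓; grade L6 ≥ L4 ✓; 30 hrs/wk < 40 ✗ → not eligible.
Childcare Subsidy — status temporary ✗ (requires full-time or seasonal) → not eligible.
401(k) Plan — service 211 days ≥ 6 weeks (≈42 days) ✓; site Fresno ✗ (not Tampa or Albany) → not eligible.
Unlimited PTO Program — status temporary ✓; grade L6 ≥ L6 ✓; age 54 ≥ 25 ✓ → eligible.
Annual Bonus Plan — status temporary ✗ (requires part-time or seasonal) → not eligible.
Backup Childcare — status temporary ✗ (requires full-time) → not eligible.

Unlimited PTO Program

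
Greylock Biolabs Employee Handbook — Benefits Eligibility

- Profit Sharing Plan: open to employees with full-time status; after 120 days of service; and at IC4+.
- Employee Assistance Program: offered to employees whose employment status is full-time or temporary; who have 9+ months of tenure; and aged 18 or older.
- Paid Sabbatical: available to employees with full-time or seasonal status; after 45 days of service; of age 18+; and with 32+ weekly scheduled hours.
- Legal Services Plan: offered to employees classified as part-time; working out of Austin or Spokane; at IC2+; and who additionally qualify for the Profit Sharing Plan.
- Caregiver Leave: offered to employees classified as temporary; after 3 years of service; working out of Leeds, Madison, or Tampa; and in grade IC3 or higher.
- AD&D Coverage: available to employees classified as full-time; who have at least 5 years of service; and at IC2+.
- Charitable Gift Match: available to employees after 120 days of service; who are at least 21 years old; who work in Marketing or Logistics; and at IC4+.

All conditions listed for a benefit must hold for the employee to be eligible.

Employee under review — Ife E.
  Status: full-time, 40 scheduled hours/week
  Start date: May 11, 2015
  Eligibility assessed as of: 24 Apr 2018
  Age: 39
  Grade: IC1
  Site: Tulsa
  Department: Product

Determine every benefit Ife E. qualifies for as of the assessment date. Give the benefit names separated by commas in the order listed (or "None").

Service from May 11, 2015 to 24 Apr 2018: 1079 days.
Profit Sharing Plan — status full-time ✓; service 1079 days ≥ 120 days ✓; grade IC1 < IC4 ✗ → not eligible.
Employee Assistance Program — status full-time ✓; service 1079 days ≥ 9 months (≈270 days) ✓; age 39 ≥ 18 ✓ → eligible.
Paid Sabbatical — status full-time ✓; service 1079 days ≥ 45 days ✓; age 39 ≥ 18 ✓; 40 hrs/wk ≥ 32 ✓ → eligible.
Legal Services Plan — status full-time ✗ (requires part-time) → not eligible.
Caregiver Leave — status full-time ✗ (requires temporary) → not eligible.
AD&D Coverage — status full-time ✓; service 1079 days < 5 years (≈1825 days) ✗ → not eligible.
Charitable Gift Match — service 1079 days ≥ 120 days ✓; age 39 ≥ 21 ✓; dept Product ✗ → not eligible.

Employee Assistance Program, Paid Sabbatical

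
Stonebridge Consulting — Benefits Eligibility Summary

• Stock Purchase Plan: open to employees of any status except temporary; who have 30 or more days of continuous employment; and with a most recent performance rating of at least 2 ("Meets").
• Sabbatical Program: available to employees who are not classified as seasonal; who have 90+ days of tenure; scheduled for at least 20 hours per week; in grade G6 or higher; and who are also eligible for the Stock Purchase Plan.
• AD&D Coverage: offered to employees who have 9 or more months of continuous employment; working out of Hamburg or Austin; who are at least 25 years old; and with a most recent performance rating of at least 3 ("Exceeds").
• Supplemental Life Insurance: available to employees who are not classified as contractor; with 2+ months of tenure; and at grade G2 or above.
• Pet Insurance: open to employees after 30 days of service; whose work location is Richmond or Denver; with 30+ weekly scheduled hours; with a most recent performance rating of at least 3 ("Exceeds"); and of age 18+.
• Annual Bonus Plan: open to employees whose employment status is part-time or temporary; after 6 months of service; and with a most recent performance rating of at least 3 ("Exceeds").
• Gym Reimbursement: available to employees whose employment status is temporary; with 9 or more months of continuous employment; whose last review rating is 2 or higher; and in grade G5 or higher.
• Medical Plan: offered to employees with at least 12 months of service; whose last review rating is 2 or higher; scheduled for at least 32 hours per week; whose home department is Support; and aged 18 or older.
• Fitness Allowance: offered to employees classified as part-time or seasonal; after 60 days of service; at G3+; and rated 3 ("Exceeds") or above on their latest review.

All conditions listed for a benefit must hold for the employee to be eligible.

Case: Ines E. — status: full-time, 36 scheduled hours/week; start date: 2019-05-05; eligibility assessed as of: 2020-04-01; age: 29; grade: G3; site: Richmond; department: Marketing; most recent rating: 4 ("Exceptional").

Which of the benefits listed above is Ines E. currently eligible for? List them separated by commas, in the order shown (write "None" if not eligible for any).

Service from 2019-05-05 to 2020-04-01: 332 days.
Stock Purchase Plan — status full-time ✓ (not excluded); service 332 days ≥ 30 days ✓; rating 4 ≥ 2 ✓ → eligible.
Sabbatical Program — status full-time ✓ (not excluded); service 332 days ≥ 90 days ✓; 36 hrs/wk ≥ 20 ✓; grade G3 < G6 ✗ → not eligible.
AD&D Coverage — service 332 days ≥ 9 months (≈270 days) ✓; site Richmond ✗ (not Hamburg or Austin) → not eligible.
Supplemental Life Insurance — status full-time ✓ (not excluded); service 332 days ≥ 2 months (≈60 days) ✓; grade G3 ≥ G2 ✓ → eligible.
Pet Insurance — service 332 days ≥ 30 days ✓; site Richmond ✓; 36 hrs/wk ≥ 30 ✓; rating 4 ≥ 3 ✓; age 29 ≥ 18 ✓ → eligible.
Annual Bonus Plan — status full-time ✗ (requires part-time or temporary) → not eligible.
Gym Reimbursement — status full-time ✗ (requires temporary) → not eligible.
Medical Plan — service 332 days < 12 months (≈360 days) ✗ → not eligible.
Fitness Allowance — status full-time ✗ (requires part-time or seasonal) → not eligible.

Stock Purchase Plan, Supplemental Life Insurance, Pet Insurance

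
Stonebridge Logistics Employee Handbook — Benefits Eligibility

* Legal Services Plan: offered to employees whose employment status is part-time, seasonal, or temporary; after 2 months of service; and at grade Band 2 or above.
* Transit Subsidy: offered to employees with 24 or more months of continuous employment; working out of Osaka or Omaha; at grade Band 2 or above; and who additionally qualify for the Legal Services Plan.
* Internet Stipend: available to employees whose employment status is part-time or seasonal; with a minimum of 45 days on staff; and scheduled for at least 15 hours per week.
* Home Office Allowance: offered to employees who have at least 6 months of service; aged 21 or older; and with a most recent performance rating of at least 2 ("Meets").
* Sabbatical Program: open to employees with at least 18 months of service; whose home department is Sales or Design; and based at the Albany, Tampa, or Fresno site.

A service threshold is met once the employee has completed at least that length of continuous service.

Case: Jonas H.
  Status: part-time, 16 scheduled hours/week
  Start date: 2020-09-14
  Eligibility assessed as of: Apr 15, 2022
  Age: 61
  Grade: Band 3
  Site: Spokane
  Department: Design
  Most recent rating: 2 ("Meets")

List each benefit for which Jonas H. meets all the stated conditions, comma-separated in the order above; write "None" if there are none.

Service from 2020-09-14 to Apr 15, 2022: 578 days.
Legal Services Plan — status part-time ✓; service 578 days ≥ 2 months (≈60 days) ✓; grade Band 3 ≥ Band 2 ✓ → eligible.
Transit Subsidy — service 578 days < 24 months (≈720 days) ✗ → not eligible.
Internet Stipend — status part-time ✓; service 578 days ≥ 45 days ✓; 16 hrs/wk ≥ 15 ✓ → eligible.
Home Office Allowance — service 578 days ≥ 6 months (≈180 days) ✓; age 61 ≥ 21 ✓; rating 2 ≥ 2 ✓ → eligible.
Sabbatical Program — service 578 days ≥ 18 months (≈540 days) ✓; dept Design ✓; site Spokane ✗ (not Albany, Tampa, or Fresno) → not eligible.

Legal Services Plan, Internet Stipend, Home Office Allowance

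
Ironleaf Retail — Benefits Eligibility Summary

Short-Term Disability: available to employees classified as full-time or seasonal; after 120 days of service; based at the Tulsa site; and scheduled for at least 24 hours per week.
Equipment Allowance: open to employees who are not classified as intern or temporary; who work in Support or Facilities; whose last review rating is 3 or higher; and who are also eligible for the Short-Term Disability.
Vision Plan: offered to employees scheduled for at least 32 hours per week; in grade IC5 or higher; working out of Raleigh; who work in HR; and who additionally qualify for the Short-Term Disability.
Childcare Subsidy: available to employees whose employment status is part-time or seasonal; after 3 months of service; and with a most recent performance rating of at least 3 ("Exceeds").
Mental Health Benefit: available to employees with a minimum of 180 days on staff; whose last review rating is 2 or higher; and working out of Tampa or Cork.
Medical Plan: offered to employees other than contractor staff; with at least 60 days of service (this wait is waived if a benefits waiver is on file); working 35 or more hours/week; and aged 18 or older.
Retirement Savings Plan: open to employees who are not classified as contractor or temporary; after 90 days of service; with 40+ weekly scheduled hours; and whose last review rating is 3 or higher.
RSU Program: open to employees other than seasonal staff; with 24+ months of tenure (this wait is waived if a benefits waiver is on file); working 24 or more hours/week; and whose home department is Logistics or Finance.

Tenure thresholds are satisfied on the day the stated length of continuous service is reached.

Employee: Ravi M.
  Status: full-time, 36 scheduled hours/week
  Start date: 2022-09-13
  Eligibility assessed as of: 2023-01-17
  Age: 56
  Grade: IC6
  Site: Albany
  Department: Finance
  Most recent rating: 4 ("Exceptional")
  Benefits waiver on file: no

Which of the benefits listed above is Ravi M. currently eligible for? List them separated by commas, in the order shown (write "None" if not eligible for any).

Service from 2022-09-13 to 2023-01-17: 126 days.
Short-Term Disability — status full-time ✓; service 126 days ≥ 120 days ✓; site Albany ✗ (not Tulsa) → not eligible.
Equipment Allowance — status full-time ✓ (not excluded); dept Finance ✗ → not eligible.
Vision Plan — 36 hrs/wk ≥ 32 ✓; grade IC6 ≥ IC5 ✓; site Albany ✗ (not Raleigh) → not eligible.
Childcare Subsidy — status full-time ✗ (requires part-time or seasonal) → not eligible.
Mental Health Benefit — service 126 days < 180 days ✗ → not eligible.
Medical Plan — status full-time ✓ (not excluded); no waiver, service 126 days ≥ 60 days ✓; 36 hrs/wk ≥ 35 ✓; age 56 ≥ 18 ✓ → eligible.
Retirement Savings Plan — status full-time ✓ (not excluded); service 126 days ≥ 90 days ✓; 36 hrs/wk < 40 ✗ → not eligible.
RSU Program — status full-time ✓ (not excluded); no waiver, service 126 days < 24 months (≈720 days) ✗ → not eligible.

Medical Plan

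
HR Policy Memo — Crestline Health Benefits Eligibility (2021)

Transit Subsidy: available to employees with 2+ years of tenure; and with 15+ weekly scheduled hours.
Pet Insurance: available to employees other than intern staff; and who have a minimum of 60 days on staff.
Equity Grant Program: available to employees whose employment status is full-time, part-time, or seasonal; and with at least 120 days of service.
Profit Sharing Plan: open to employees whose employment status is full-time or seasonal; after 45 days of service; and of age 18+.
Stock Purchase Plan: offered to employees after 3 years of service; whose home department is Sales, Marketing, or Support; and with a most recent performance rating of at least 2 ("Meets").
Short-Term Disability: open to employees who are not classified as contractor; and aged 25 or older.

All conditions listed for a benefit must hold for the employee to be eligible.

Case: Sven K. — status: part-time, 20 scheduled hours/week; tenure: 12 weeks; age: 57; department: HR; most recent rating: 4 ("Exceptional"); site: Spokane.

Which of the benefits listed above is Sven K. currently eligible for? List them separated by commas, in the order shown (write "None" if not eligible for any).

Pet Insurance, Short-Term Disability

Transit Subsidy — service 12 weeks < 2 years (≈730 days) ✗ → not eligible.
Pet Insurance — status part-time ✓ (not excluded); service 12 weeks ≥ 60 days ✓ → eligible.
Equity Grant Program — status part-time ✓; service 12 weeks < 120 days ✗ → not eligible.
Profit Sharing Plan — status part-time ✗ (requires full-time or seasonal) → not eligible.
Stock Purchase Plan — service 12 weeks < 3 years (≈1095 days) ✗ → not eligible.
Short-Term Disability — status part-time ✓ (not excluded); age 57 ≥ 25 ✓ → eligible.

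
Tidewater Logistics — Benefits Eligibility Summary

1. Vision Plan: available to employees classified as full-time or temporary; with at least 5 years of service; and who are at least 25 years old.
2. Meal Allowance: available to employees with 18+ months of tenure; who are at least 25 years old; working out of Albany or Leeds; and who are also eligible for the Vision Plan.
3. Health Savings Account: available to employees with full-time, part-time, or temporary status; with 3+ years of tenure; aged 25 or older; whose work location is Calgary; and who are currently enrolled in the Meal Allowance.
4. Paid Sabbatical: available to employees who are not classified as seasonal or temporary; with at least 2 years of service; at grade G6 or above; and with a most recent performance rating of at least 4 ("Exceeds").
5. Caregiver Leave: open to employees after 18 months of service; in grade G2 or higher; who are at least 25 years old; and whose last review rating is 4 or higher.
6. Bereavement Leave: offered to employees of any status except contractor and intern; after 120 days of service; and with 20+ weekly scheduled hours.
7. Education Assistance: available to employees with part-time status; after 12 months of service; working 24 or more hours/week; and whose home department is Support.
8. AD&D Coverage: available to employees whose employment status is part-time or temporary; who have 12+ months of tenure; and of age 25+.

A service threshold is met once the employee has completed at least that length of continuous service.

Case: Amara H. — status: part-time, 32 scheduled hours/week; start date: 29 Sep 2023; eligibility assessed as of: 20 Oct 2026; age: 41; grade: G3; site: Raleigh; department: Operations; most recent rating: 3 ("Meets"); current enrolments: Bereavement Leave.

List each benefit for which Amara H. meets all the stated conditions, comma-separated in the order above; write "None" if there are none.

Bereavement Leave, AD&D Coverage

Service from 29 Sep 2023 to 20 Oct 2026: 1117 days.
Vision Plan — status part-time ✗ (requires full-time or temporary) → not eligible.
Meal Allowance — service 1117 days ≥ 18 months (≈540 days) ✓; age 41 ≥ 25 ✓; site Raleigh ✗ (not Albany or Leeds) → not eligible.
Health Savings Account — status part-time ✓; service 1117 days ≥ 3 years (≈1095 days) ✓; age 41 ≥ 25 ✓; site Raleigh ✗ (not Calgary) → not eligible.
Paid Sabbatical — status part-time ✓ (not excluded); service 1117 days ≥ 2 years (≈730 days) ✓; grade G3 < G6 ✗ → not eligible.
Caregiver Leave — service 1117 days ≥ 18 months (≈540 days) ✓; grade G3 ≥ G2 ✓; age 41 ≥ 25 ✓; rating 3 < 4 ✗ → not eligible.
Bereavement Leave — status part-time ✓ (not excluded); service 1117 days ≥ 120 days ✓; 32 hrs/wk ≥ 20 ✓ → eligible.
Education Assistance — status part-time ✓; service 1117 days ≥ 12 months (≈360 days) ✓; 32 hrs/wk ≥ 24 ✓; dept Operations ✗ → not eligible.
AD&D Coverage — status part-time ✓; service 1117 days ≥ 12 months (≈360 days) ✓; age 41 ≥ 25 ✓ → eligible.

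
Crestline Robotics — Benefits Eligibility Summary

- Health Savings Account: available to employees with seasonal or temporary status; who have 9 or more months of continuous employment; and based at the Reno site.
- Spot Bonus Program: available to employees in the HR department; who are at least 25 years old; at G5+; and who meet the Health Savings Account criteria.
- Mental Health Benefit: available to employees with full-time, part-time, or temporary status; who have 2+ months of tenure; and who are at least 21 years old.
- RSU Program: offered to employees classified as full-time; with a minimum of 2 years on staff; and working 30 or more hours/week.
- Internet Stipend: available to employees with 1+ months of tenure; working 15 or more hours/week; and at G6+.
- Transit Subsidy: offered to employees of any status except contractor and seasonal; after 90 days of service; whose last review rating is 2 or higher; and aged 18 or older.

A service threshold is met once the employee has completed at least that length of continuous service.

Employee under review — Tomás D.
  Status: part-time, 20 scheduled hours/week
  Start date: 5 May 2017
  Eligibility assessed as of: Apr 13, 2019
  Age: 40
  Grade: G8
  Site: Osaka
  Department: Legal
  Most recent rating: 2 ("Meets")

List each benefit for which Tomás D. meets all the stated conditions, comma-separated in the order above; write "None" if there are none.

Service from 5 May 2017 to Apr 13, 2019: 708 days.
Health Savings Account — status part-time ✗ (requires seasonal or temporary) → not eligible.
Spot Bonus Program — dept Legal ✗ → not eligible.
Mental Health Benefit — status part-time ✓; service 708 days ≥ 2 months (≈60 days) ✓; age 40 ≥ 21 ✓ → eligible.
RSU Program — status part-time ✗ (requires full-time) → not eligible.
Internet Stipend — service 708 days ≥ 1 month (≈30 days) ✓; 20 hrs/wk ≥ 15 ✓; grade G8 ≥ G6 ✓ → eligible.
Transit Subsidy — status part-time ✓ (not excluded); service 708 days ≥ 90 days ✓; rating 2 ≥ 2 ✓; age 40 ≥ 18 ✓ → eligible.

Mental Health Benefit, Internet Stipend, Transit Subsidy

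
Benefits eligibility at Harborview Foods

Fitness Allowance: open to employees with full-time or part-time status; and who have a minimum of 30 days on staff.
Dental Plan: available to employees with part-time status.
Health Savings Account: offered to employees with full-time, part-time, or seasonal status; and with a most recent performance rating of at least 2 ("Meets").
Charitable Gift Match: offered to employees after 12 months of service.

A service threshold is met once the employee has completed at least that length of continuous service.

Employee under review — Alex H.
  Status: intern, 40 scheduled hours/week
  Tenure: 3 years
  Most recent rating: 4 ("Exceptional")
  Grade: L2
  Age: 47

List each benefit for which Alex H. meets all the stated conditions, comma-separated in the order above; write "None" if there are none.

Fitness Allowance — status intern ✗ (requires full-time or part-time) → not eligible.
Dental Plan — status intern ✗ (requires part-time) → not eligible.
Health Savings Account — status intern ✗ (requires full-time, part-time, or seasonal) → not eligible.
Charitable Gift Match — service 3 years ≥ 12 months (≈360 days) ✓ → eligible.

Charitable Gift Match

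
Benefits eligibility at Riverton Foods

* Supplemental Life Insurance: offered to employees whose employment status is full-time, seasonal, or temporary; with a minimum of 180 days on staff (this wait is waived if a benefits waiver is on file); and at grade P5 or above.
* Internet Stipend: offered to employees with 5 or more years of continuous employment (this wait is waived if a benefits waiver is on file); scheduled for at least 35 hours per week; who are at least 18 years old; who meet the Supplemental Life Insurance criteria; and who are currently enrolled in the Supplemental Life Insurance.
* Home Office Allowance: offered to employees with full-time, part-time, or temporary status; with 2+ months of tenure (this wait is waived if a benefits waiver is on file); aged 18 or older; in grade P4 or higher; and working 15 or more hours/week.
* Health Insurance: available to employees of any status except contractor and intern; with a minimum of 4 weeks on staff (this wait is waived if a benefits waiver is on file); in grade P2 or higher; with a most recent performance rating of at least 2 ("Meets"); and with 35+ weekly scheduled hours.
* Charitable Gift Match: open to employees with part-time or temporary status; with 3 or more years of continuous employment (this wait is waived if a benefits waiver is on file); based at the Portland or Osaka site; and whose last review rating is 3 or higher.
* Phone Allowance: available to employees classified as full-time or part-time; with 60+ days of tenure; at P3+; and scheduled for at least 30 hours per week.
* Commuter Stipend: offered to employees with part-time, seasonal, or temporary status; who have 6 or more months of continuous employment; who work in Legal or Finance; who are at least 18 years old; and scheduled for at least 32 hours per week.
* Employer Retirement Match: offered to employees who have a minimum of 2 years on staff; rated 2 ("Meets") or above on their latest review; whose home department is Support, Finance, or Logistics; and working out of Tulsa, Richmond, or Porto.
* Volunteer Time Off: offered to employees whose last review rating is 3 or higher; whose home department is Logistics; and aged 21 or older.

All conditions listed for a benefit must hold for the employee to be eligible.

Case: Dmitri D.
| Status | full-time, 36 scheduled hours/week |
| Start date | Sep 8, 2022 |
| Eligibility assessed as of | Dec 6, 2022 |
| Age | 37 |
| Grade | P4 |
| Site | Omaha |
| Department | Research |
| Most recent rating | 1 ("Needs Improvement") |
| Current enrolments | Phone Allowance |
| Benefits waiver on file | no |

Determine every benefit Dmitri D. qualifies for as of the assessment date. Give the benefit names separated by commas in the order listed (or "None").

Service from Sep 8, 2022 to Dec 6, 2022: 89 days.
Supplemental Life Insurance — status full-time ✓; no waiver, service 89 days < 180 days ✗ → not eligible.
Internet Stipend — no waiver, service 89 days < 5 years (≈1825 days) ✗ → not eligible.
Home Office Allowance — status full-time ✓; no waiver, service 89 days ≥ 2 months (≈60 days) ✓; age 37 ≥ 18 ✓; grade P4 ≥ P4 ✓; 36 hrs/wk ≥ 15 ✓ → eligible.
Health Insurance — status full-time ✓ (not excluded); no waiver, service 89 days ≥ 4 weeks (≈28 days) ✓; grade P4 ≥ P2 ✓; rating 1 < 2 ✗ → not eligible.
Charitable Gift Match — status full-time ✗ (requires part-time or temporary) → not eligible.
Phone Allowance — status full-time ✓; service 89 days ≥ 60 days ✓; grade P4 ≥ P3 ✓; 36 hrs/wk ≥ 30 ✓ → eligible.
Commuter Stipend — status full-time ✗ (requires part-time, seasonal, or temporary) → not eligible.
Employer Retirement Match — service 89 days < 2 years (≈730 days) ✗ → not eligible.
Volunteer Time Off — rating 1 < 3 ✗ → not eligible.

Home Office Allowance, Phone Allowance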